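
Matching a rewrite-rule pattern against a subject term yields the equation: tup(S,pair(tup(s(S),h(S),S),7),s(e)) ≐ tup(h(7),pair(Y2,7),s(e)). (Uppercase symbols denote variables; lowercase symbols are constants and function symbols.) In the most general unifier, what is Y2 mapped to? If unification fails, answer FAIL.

tup(s(h(7)),h(h(7)),h(7))

Decompose tup/3: S ≐ h(7),  pair(tup(s(S),h(S),S),7) ≐ pair(Y2,7),  s(e) ≐ s(e).
Bind S := h(7); substituting into the one remaining equation that mentions S gives: pair(tup(s(h(7)),h(h(7)),h(7)),7) ≐ pair(Y2,7).
Decompose pair/2: tup(s(h(7)),h(h(7)),h(7)) ≐ Y2,  7 ≐ 7.
Bind Y2 := tup(s(h(7)),h(h(7)),h(7)); no other remaining equation mentions Y2.
Delete trivial equation 7 ≐ 7.
Delete trivial equation s(e) ≐ s(e).
MGU = { S ↦ h(7), Y2 ↦ tup(s(h(7)),h(h(7)),h(7)) }, so Y2 ↦ tup(s(h(7)),h(h(7)),h(7)).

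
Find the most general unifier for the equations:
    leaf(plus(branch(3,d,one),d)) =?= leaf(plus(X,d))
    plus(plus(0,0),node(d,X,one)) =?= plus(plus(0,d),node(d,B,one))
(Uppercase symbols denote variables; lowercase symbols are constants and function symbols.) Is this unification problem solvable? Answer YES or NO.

Decompose leaf/1: plus(branch(3,d,one),d) =?= plus(X,d).
Decompose plus/2: branch(3,d,one) =?= X,  d =?= d.
Bind X := branch(3,d,one); substituting into the one remaining equation that mentions X gives: plus(plus(0,0),node(d,branch(3,d,one),one)) =?= plus(plus(0,d),node(d,B,one)).
Delete trivial equation d =?= d.
Decompose plus/2: plus(0,0) =?= plus(0,d),  node(d,branch(3,d,one),one) =?= node(d,B,one).
Decompose plus/2: 0 =?= 0,  0 =?= d.
Delete trivial equation 0 =?= 0.
Clash: constants 0 and d differ; no unifier exists.

NO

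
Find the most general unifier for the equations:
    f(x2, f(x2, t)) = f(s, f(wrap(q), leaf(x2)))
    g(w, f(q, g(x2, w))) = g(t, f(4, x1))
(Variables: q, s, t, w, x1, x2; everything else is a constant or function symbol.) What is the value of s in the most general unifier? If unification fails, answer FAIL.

Decompose f/2: x2 = s,  f(x2, t) = f(wrap(q), leaf(x2)).
Bind x2 := s; substituting into the remaining equations gives: f(s, t) = f(wrap(q), leaf(s)),  g(w, f(q, g(s, w))) = g(t, f(4, x1)).
Decompose f/2: s = wrap(q),  t = leaf(s).
Bind s := wrap(q); substituting into the remaining equations gives: t = leaf(wrap(q)),  g(w, f(q, g(wrap(q), w))) = g(t, f(4, x1)). Substituting into the earlier binding gives x2 := wrap(q).
Bind t := leaf(wrap(q)); substituting into the remaining equation gives: g(w, f(q, g(wrap(q), w))) = g(leaf(wrap(q)), f(4, x1)).
Decompose g/2: w = leaf(wrap(q)),  f(q, g(wrap(q), w)) = f(4, x1).
Bind w := leaf(wrap(q)); substituting into the remaining equation gives: f(q, g(wrap(q), leaf(wrap(q)))) = f(4, x1).
Decompose f/2: q = 4,  g(wrap(q), leaf(wrap(q))) = x1.
Bind q := 4; substituting into the remaining equation gives: g(wrap(4), leaf(wrap(4))) = x1. Substituting into the earlier bindings gives x2 := wrap(4), s := wrap(4), t := leaf(wrap(4)), w := leaf(wrap(4)).
Bind x1 := g(wrap(4), leaf(wrap(4))).
MGU = { x2 -> wrap(4), s -> wrap(4), t -> leaf(wrap(4)), w -> leaf(wrap(4)), q -> 4, x1 -> g(wrap(4), leaf(wrap(4))) }, so s -> wrap(4).

wrap(4)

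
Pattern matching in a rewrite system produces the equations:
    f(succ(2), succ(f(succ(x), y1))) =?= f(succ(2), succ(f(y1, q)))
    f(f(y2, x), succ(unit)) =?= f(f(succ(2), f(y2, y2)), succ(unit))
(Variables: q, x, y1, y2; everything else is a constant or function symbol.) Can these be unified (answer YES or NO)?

YES

Decompose f/2: succ(2) =?= succ(2),  succ(f(succ(x), y1)) =?= succ(f(y1, q)).
Delete trivial equation succ(2) =?= succ(2).
Decompose succ/1: f(succ(x), y1) =?= f(y1, q).
Decompose f/2: succ(x) =?= y1,  y1 =?= q.
Bind y1 := succ(x); substituting into the one remaining equation that mentions y1 gives: succ(x) =?= q.
Bind q := succ(x); no other remaining equation mentions q.
Decompose f/2: f(y2, x) =?= f(succ(2), f(y2, y2)),  succ(unit) =?= succ(unit).
Decompose f/2: y2 =?= succ(2),  x =?= f(y2, y2).
Bind y2 := succ(2); substituting into the one remaining equation that mentions y2 gives: x =?= f(succ(2), succ(2)).
Bind x := f(succ(2), succ(2)); no other remaining equation mentions x. Substituting into the earlier bindings gives y1 := succ(f(succ(2), succ(2))), q := succ(f(succ(2), succ(2))).
Delete trivial equation succ(unit) =?= succ(unit).
No equations remain and no clash or occurs-check failure arose, so a unifier exists.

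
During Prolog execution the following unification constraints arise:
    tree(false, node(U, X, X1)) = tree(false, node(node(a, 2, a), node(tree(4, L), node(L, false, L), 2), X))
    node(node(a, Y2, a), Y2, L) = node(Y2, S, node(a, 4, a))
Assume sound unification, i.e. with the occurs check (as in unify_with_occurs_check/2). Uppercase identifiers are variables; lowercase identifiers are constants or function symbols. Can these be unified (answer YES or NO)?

Decompose tree/2: false = false,  node(U, X, X1) = node(node(a, 2, a), node(tree(4, L), node(L, false, L), 2), X).
Delete trivial equation false = false.
Decompose node/3: U = node(a, 2, a),  X = node(tree(4, L), node(L, false, L), 2),  X1 = X.
Bind U := node(a, 2, a); no other remaining equation mentions U.
Bind X := node(tree(4, L), node(L, false, L), 2); substituting into the one remaining equation that mentions X gives: X1 = node(tree(4, L), node(L, false, L), 2).
Bind X1 := node(tree(4, L), node(L, false, L), 2); no other remaining equation mentions X1.
Decompose node/3: node(a, Y2, a) = Y2,  Y2 = S,  L = node(a, 4, a).
Occurs check fails: Y2 occurs in node(a, Y2, a); the equation Y2 = node(a, Y2, a) has no finite solution.

NO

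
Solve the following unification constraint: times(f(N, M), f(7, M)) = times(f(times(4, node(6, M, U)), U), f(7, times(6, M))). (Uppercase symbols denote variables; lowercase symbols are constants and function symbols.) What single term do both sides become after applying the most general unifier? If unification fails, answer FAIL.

FAIL

Decompose times/2: f(N, M) = f(times(4, node(6, M, U)), U),  f(7, M) = f(7, times(6, M)).
Decompose f/2: N = times(4, node(6, M, U)),  M = U.
Bind N := times(4, node(6, M, U)); no other remaining equation mentions N.
Bind M := U; substituting into the remaining equation gives: f(7, U) = f(7, times(6, U)). Substituting into the earlier binding gives N := times(4, node(6, U, U)).
Decompose f/2: 7 = 7,  U = times(6, U).
Delete trivial equation 7 = 7.
Occurs check fails: U occurs in times(6, U); the equation U = times(6, U) has no finite solution.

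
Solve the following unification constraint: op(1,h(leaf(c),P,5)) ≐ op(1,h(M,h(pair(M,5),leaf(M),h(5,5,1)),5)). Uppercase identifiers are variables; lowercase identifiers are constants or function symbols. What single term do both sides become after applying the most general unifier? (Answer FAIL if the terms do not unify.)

Decompose op/2: 1 ≐ 1,  h(leaf(c),P,5) ≐ h(M,h(pair(M,5),leaf(M),h(5,5,1)),5).
Delete trivial equation 1 ≐ 1.
Decompose h/3: leaf(c) ≐ M,  P ≐ h(pair(M,5),leaf(M),h(5,5,1)),  5 ≐ 5.
Bind M := leaf(c); substituting into the one remaining equation that mentions M gives: P ≐ h(pair(leaf(c),5),leaf(leaf(c)),h(5,5,1)).
Bind P := h(pair(leaf(c),5),leaf(leaf(c)),h(5,5,1)); no other remaining equation mentions P.
Delete trivial equation 5 ≐ 5.
Applying the MGU to either side gives op(1,h(leaf(c),h(pair(leaf(c),5),leaf(leaf(c)),h(5,5,1)),5)).

op(1,h(leaf(c),h(pair(leaf(c),5),leaf(leaf(c)),h(5,5,1)),5))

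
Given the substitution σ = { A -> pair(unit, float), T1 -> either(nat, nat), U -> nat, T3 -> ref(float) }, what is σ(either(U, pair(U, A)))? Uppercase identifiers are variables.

either(nat, pair(nat, pair(unit, float)))

Replace each occurrence of A with pair(unit, float).
Replace each occurrence of U with nat.
Result: either(nat, pair(nat, pair(unit, float))).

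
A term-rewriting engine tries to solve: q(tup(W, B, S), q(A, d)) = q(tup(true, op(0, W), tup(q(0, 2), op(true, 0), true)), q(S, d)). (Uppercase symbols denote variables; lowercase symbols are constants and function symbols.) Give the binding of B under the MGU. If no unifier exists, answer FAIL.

Decompose q/2: tup(W, B, S) = tup(true, op(0, W), tup(q(0, 2), op(true, 0), true)),  q(A, d) = q(S, d).
Decompose tup/3: W = true,  B = op(0, W),  S = tup(q(0, 2), op(true, 0), true).
Bind W := true; substituting into the one remaining equation that mentions W gives: B = op(0, true).
Bind B := op(0, true); no other remaining equation mentions B.
Bind S := tup(q(0, 2), op(true, 0), true); substituting into the remaining equation gives: q(A, d) = q(tup(q(0, 2), op(true, 0), true), d).
Decompose q/2: A = tup(q(0, 2), op(true, 0), true),  d = d.
Bind A := tup(q(0, 2), op(true, 0), true); no other remaining equation mentions A.
Delete trivial equation d = d.
MGU = { W ↦ true, B ↦ op(0, true), S ↦ tup(q(0, 2), op(true, 0), true), A ↦ tup(q(0, 2), op(true, 0), true) }, so B ↦ op(0, true).

op(0, true)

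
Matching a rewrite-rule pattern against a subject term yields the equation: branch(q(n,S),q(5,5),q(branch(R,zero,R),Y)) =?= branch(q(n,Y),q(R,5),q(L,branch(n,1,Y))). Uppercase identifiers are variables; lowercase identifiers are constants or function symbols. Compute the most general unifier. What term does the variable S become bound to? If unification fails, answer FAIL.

FAIL

Decompose branch/3: q(n,S) =?= q(n,Y),  q(5,5) =?= q(R,5),  q(branch(R,zero,R),Y) =?= q(L,branch(n,1,Y)).
Decompose q/2: n =?= n,  S =?= Y.
Delete trivial equation n =?= n.
Bind S := Y; no other remaining equation mentions S.
Decompose q/2: 5 =?= R,  5 =?= 5.
Bind R := 5; substituting into the one remaining equation that mentions R gives: q(branch(5,zero,5),Y) =?= q(L,branch(n,1,Y)).
Delete trivial equation 5 =?= 5.
Decompose q/2: branch(5,zero,5) =?= L,  Y =?= branch(n,1,Y).
Bind L := branch(5,zero,5); no other remaining equation mentions L.
Occurs check fails: Y occurs in branch(n,1,Y); the equation Y =?= branch(n,1,Y) has no finite solution.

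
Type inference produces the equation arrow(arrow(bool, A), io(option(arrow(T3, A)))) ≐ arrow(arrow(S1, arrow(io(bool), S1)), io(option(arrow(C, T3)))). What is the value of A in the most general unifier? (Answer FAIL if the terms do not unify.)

arrow(io(bool), bool)

Decompose arrow/2: arrow(bool, A) ≐ arrow(S1, arrow(io(bool), S1)),  io(option(arrow(T3, A))) ≐ io(option(arrow(C, T3))).
Decompose arrow/2: bool ≐ S1,  A ≐ arrow(io(bool), S1).
Bind S1 := bool; substituting into the one remaining equation that mentions S1 gives: A ≐ arrow(io(bool), bool).
Bind A := arrow(io(bool), bool); substituting into the remaining equation gives: io(option(arrow(T3, arrow(io(bool), bool)))) ≐ io(option(arrow(C, T3))).
Decompose io/1: option(arrow(T3, arrow(io(bool), bool))) ≐ option(arrow(C, T3)).
Decompose option/1: arrow(T3, arrow(io(bool), bool)) ≐ arrow(C, T3).
Decompose arrow/2: T3 ≐ C,  arrow(io(bool), bool) ≐ T3.
Bind T3 := C; substituting into the remaining equation gives: arrow(io(bool), bool) ≐ C.
Bind C := arrow(io(bool), bool). Substituting into the earlier binding gives T3 := arrow(io(bool), bool).
MGU = { S1 := bool, A := arrow(io(bool), bool), T3 := arrow(io(bool), bool), C := arrow(io(bool), bool) }, so A := arrow(io(bool), bool).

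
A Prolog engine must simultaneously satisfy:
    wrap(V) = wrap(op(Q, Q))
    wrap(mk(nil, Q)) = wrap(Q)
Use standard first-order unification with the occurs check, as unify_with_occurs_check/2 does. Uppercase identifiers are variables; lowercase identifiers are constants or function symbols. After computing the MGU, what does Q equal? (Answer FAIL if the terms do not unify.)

FAIL

Decompose wrap/1: V = op(Q, Q).
Bind V := op(Q, Q); no other remaining equation mentions V.
Decompose wrap/1: mk(nil, Q) = Q.
Occurs check fails: Q occurs in mk(nil, Q); the equation Q = mk(nil, Q) has no finite solution.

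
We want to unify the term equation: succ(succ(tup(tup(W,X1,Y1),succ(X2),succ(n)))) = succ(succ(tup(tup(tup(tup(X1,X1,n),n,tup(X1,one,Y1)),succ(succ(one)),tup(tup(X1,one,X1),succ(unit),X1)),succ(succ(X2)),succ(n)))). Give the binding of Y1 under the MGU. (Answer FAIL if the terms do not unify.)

FAIL

Decompose succ/1: succ(tup(tup(W,X1,Y1),succ(X2),succ(n))) = succ(tup(tup(tup(tup(X1,X1,n),n,tup(X1,one,Y1)),succ(succ(one)),tup(tup(X1,one,X1),succ(unit),X1)),succ(succ(X2)),succ(n))).
Decompose succ/1: tup(tup(W,X1,Y1),succ(X2),succ(n)) = tup(tup(tup(tup(X1,X1,n),n,tup(X1,one,Y1)),succ(succ(one)),tup(tup(X1,one,X1),succ(unit),X1)),succ(succ(X2)),succ(n)).
Decompose tup/3: tup(W,X1,Y1) = tup(tup(tup(X1,X1,n),n,tup(X1,one,Y1)),succ(succ(one)),tup(tup(X1,one,X1),succ(unit),X1)),  succ(X2) = succ(succ(X2)),  succ(n) = succ(n).
Decompose tup/3: W = tup(tup(X1,X1,n),n,tup(X1,one,Y1)),  X1 = succ(succ(one)),  Y1 = tup(tup(X1,one,X1),succ(unit),X1).
Bind W := tup(tup(X1,X1,n),n,tup(X1,one,Y1)); no other remaining equation mentions W.
Bind X1 := succ(succ(one)); substituting into the one remaining equation that mentions X1 gives: Y1 = tup(tup(succ(succ(one)),one,succ(succ(one))),succ(unit),succ(succ(one))). Substituting into the earlier binding gives W := tup(tup(succ(succ(one)),succ(succ(one)),n),n,tup(succ(succ(one)),one,Y1)).
Bind Y1 := tup(tup(succ(succ(one)),one,succ(succ(one))),succ(unit),succ(succ(one))); no other remaining equation mentions Y1. Substituting into the earlier binding gives W := tup(tup(succ(succ(one)),succ(succ(one)),n),n,tup(succ(succ(one)),one,tup(tup(succ(succ(one)),one,succ(succ(one))),succ(unit),succ(succ(one))))).
Decompose succ/1: X2 = succ(X2).
Occurs check fails: X2 occurs in succ(X2); the equation X2 = succ(X2) has no finite solution.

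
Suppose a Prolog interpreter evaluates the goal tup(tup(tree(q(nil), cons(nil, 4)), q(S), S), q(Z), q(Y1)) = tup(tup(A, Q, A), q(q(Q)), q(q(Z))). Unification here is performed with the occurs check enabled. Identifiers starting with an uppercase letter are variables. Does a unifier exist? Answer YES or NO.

Decompose tup/3: tup(tree(q(nil), cons(nil, 4)), q(S), S) = tup(A, Q, A),  q(Z) = q(q(Q)),  q(Y1) = q(q(Z)).
Decompose tup/3: tree(q(nil), cons(nil, 4)) = A,  q(S) = Q,  S = A.
Bind A := tree(q(nil), cons(nil, 4)); substituting into the one remaining equation that mentions A gives: S = tree(q(nil), cons(nil, 4)).
Bind Q := q(S); substituting into the one remaining equation that mentions Q gives: q(Z) = q(q(q(S))).
Bind S := tree(q(nil), cons(nil, 4)); substituting into the one remaining equation that mentions S gives: q(Z) = q(q(q(tree(q(nil), cons(nil, 4))))). Substituting into the earlier binding gives Q := q(tree(q(nil), cons(nil, 4))).
Decompose q/1: Z = q(q(tree(q(nil), cons(nil, 4)))).
Bind Z := q(q(tree(q(nil), cons(nil, 4)))); substituting into the remaining equation gives: q(Y1) = q(q(q(q(tree(q(nil), cons(nil, 4)))))).
Decompose q/1: Y1 = q(q(q(tree(q(nil), cons(nil, 4))))).
Bind Y1 := q(q(q(tree(q(nil), cons(nil, 4))))).
No equations remain and no clash or occurs-check failure arose, so a unifier exists.

YES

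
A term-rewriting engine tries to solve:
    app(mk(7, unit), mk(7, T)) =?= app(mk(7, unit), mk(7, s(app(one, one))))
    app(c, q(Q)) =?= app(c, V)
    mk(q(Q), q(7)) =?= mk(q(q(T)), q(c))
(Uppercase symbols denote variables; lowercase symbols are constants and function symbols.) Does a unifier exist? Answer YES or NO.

NO

Decompose app/2: mk(7, unit) =?= mk(7, unit),  mk(7, T) =?= mk(7, s(app(one, one))).
Delete trivial equation mk(7, unit) =?= mk(7, unit).
Decompose mk/2: 7 =?= 7,  T =?= s(app(one, one)).
Delete trivial equation 7 =?= 7.
Bind T := s(app(one, one)); substituting into the one remaining equation that mentions T gives: mk(q(Q), q(7)) =?= mk(q(q(s(app(one, one)))), q(c)).
Decompose app/2: c =?= c,  q(Q) =?= V.
Delete trivial equation c =?= c.
Bind V := q(Q); no other remaining equation mentions V.
Decompose mk/2: q(Q) =?= q(q(s(app(one, one)))),  q(7) =?= q(c).
Decompose q/1: Q =?= q(s(app(one, one))).
Bind Q := q(s(app(one, one))); no other remaining equation mentions Q. Substituting into the earlier binding gives V := q(q(s(app(one, one)))).
Decompose q/1: 7 =?= c.
Clash: constants 7 and c differ; no unifier exists.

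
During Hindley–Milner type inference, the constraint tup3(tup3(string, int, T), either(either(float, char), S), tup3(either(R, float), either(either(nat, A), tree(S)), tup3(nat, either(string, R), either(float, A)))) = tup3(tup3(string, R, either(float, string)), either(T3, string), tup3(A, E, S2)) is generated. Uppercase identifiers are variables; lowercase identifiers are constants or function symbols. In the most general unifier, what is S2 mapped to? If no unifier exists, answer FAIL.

tup3(nat, either(string, int), either(float, either(int, float)))

Decompose tup3/3: tup3(string, int, T) = tup3(string, R, either(float, string)),  either(either(float, char), S) = either(T3, string),  tup3(either(R, float), either(either(nat, A), tree(S)), tup3(nat, either(string, R), either(float, A))) = tup3(A, E, S2).
Decompose tup3/3: string = string,  int = R,  T = either(float, string).
Delete trivial equation string = string.
Bind R := int; substituting into the one remaining equation that mentions R gives: tup3(either(int, float), either(either(nat, A), tree(S)), tup3(nat, either(string, int), either(float, A))) = tup3(A, E, S2).
Bind T := either(float, string); no other remaining equation mentions T.
Decompose either/2: either(float, char) = T3,  S = string.
Bind T3 := either(float, char); no other remaining equation mentions T3.
Bind S := string; substituting into the remaining equation gives: tup3(either(int, float), either(either(nat, A), tree(string)), tup3(nat, either(string, int), either(float, A))) = tup3(A, E, S2).
Decompose tup3/3: either(int, float) = A,  either(either(nat, A), tree(string)) = E,  tup3(nat, either(string, int), either(float, A)) = S2.
Bind A := either(int, float); substituting into the remaining equations gives: either(either(nat, either(int, float)), tree(string)) = E,  tup3(nat, either(string, int), either(float, either(int, float))) = S2.
Bind E := either(either(nat, either(int, float)), tree(string)); no other remaining equation mentions E.
Bind S2 := tup3(nat, either(string, int), either(float, either(int, float))).
MGU = { R -> int, T -> either(float, string), T3 -> either(float, char), S -> string, A -> either(int, float), E -> either(either(nat, either(int, float)), tree(string)), S2 -> tup3(nat, either(string, int), either(float, either(int, float))) }, so S2 -> tup3(nat, either(string, int), either(float, either(int, float))).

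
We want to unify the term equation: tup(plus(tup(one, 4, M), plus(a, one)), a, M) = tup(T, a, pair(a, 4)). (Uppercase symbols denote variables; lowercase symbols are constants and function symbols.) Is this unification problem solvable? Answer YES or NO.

YES

Decompose tup/3: plus(tup(one, 4, M), plus(a, one)) = T,  a = a,  M = pair(a, 4).
Bind T := plus(tup(one, 4, M), plus(a, one)); no other remaining equation mentions T.
Delete trivial equation a = a.
Bind M := pair(a, 4). Substituting into the earlier binding gives T := plus(tup(one, 4, pair(a, 4)), plus(a, one)).
No equations remain and no clash or occurs-check failure arose, so a unifier exists.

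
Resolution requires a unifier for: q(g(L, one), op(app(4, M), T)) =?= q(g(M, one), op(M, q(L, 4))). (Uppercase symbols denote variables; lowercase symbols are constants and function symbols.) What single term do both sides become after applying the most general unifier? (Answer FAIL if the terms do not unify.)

FAIL

Decompose q/2: g(L, one) =?= g(M, one),  op(app(4, M), T) =?= op(M, q(L, 4)).
Decompose g/2: L =?= M,  one =?= one.
Bind L := M; substituting into the one remaining equation that mentions L gives: op(app(4, M), T) =?= op(M, q(M, 4)).
Delete trivial equation one =?= one.
Decompose op/2: app(4, M) =?= M,  T =?= q(M, 4).
Occurs check fails: M occurs in app(4, M); the equation M =?= app(4, M) has no finite solution.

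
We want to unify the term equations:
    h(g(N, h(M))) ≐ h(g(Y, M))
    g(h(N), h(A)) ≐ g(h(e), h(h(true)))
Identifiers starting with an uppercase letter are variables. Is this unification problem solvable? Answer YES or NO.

Decompose h/1: g(N, h(M)) ≐ g(Y, M).
Decompose g/2: N ≐ Y,  h(M) ≐ M.
Bind N := Y; substituting into the one remaining equation that mentions N gives: g(h(Y), h(A)) ≐ g(h(e), h(h(true))).
Occurs check fails: M occurs in h(M); the equation M ≐ h(M) has no finite solution.

NO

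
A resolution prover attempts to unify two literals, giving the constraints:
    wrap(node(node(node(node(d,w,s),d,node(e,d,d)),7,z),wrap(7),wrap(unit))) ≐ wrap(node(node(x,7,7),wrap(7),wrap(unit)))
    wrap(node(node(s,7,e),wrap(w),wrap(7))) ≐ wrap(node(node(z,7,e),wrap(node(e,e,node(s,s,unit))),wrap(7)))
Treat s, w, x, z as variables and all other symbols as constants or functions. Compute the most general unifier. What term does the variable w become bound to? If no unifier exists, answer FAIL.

node(e,e,node(7,7,unit))

Decompose wrap/1: node(node(node(node(d,w,s),d,node(e,d,d)),7,z),wrap(7),wrap(unit)) ≐ node(node(x,7,7),wrap(7),wrap(unit)).
Decompose node/3: node(node(node(d,w,s),d,node(e,d,d)),7,z) ≐ node(x,7,7),  wrap(7) ≐ wrap(7),  wrap(unit) ≐ wrap(unit).
Decompose node/3: node(node(d,w,s),d,node(e,d,d)) ≐ x,  7 ≐ 7,  z ≐ 7.
Bind x := node(node(d,w,s),d,node(e,d,d)); no other remaining equation mentions x.
Delete trivial equation 7 ≐ 7.
Bind z := 7; substituting into the one remaining equation that mentions z gives: wrap(node(node(s,7,e),wrap(w),wrap(7))) ≐ wrap(node(node(7,7,e),wrap(node(e,e,node(s,s,unit))),wrap(7))).
Delete trivial equation wrap(7) ≐ wrap(7).
Delete trivial equation wrap(unit) ≐ wrap(unit).
Decompose wrap/1: node(node(s,7,e),wrap(w),wrap(7)) ≐ node(node(7,7,e),wrap(node(e,e,node(s,s,unit))),wrap(7)).
Decompose node/3: node(s,7,e) ≐ node(7,7,e),  wrap(w) ≐ wrap(node(e,e,node(s,s,unit))),  wrap(7) ≐ wrap(7).
Decompose node/3: s ≐ 7,  7 ≐ 7,  e ≐ e.
Bind s := 7; substituting into the one remaining equation that mentions s gives: wrap(w) ≐ wrap(node(e,e,node(7,7,unit))). Substituting into the earlier binding gives x := node(node(d,w,7),d,node(e,d,d)).
Delete trivial equation 7 ≐ 7.
Delete trivial equation e ≐ e.
Decompose wrap/1: w ≐ node(e,e,node(7,7,unit)).
Bind w := node(e,e,node(7,7,unit)); no other remaining equation mentions w. Substituting into the earlier binding gives x := node(node(d,node(e,e,node(7,7,unit)),7),d,node(e,d,d)).
Delete trivial equation wrap(7) ≐ wrap(7).
MGU = { x := node(node(d,node(e,e,node(7,7,unit)),7),d,node(e,d,d)), z := 7, s := 7, w := node(e,e,node(7,7,unit)) }, so w := node(e,e,node(7,7,unit)).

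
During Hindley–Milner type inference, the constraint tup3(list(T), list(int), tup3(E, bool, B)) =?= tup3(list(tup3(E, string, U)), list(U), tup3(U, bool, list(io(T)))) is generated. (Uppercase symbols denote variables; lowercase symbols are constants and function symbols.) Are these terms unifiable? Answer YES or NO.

Decompose tup3/3: list(T) =?= list(tup3(E, string, U)),  list(int) =?= list(U),  tup3(E, bool, B) =?= tup3(U, bool, list(io(T))).
Decompose list/1: T =?= tup3(E, string, U).
Bind T := tup3(E, string, U); substituting into the one remaining equation that mentions T gives: tup3(E, bool, B) =?= tup3(U, bool, list(io(tup3(E, string, U)))).
Decompose list/1: int =?= U.
Bind U := int; substituting into the remaining equation gives: tup3(E, bool, B) =?= tup3(int, bool, list(io(tup3(E, string, int)))). Substituting into the earlier binding gives T := tup3(E, string, int).
Decompose tup3/3: E =?= int,  bool =?= bool,  B =?= list(io(tup3(E, string, int))).
Bind E := int; substituting into the one remaining equation that mentions E gives: B =?= list(io(tup3(int, string, int))). Substituting into the earlier binding gives T := tup3(int, string, int).
Delete trivial equation bool =?= bool.
Bind B := list(io(tup3(int, string, int))).
No equations remain and no clash or occurs-check failure arose, so a unifier exists.

YES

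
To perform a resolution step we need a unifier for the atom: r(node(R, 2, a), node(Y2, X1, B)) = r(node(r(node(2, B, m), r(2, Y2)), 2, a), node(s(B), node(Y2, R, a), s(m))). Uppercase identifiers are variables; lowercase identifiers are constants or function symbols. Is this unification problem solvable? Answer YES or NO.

Decompose r/2: node(R, 2, a) = node(r(node(2, B, m), r(2, Y2)), 2, a),  node(Y2, X1, B) = node(s(B), node(Y2, R, a), s(m)).
Decompose node/3: R = r(node(2, B, m), r(2, Y2)),  2 = 2,  a = a.
Bind R := r(node(2, B, m), r(2, Y2)); substituting into the one remaining equation that mentions R gives: node(Y2, X1, B) = node(s(B), node(Y2, r(node(2, B, m), r(2, Y2)), a), s(m)).
Delete trivial equation 2 = 2.
Delete trivial equation a = a.
Decompose node/3: Y2 = s(B),  X1 = node(Y2, r(node(2, B, m), r(2, Y2)), a),  B = s(m).
Bind Y2 := s(B); substituting into the one remaining equation that mentions Y2 gives: X1 = node(s(B), r(node(2, B, m), r(2, s(B))), a). Substituting into the earlier binding gives R := r(node(2, B, m), r(2, s(B))).
Bind X1 := node(s(B), r(node(2, B, m), r(2, s(B))), a); no other remaining equation mentions X1.
Bind B := s(m). Substituting into the earlier bindings gives R := r(node(2, s(m), m), r(2, s(s(m)))), Y2 := s(s(m)), X1 := node(s(s(m)), r(node(2, s(m), m), r(2, s(s(m)))), a).
No equations remain and no clash or occurs-check failure arose, so a unifier exists.

YES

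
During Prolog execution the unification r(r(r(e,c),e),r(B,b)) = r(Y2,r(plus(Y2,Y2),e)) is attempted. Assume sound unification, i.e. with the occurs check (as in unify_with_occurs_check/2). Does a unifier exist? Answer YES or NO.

NO

Decompose r/2: r(r(e,c),e) = Y2,  r(B,b) = r(plus(Y2,Y2),e).
Bind Y2 := r(r(e,c),e); substituting into the remaining equation gives: r(B,b) = r(plus(r(r(e,c),e),r(r(e,c),e)),e).
Decompose r/2: B = plus(r(r(e,c),e),r(r(e,c),e)),  b = e.
Bind B := plus(r(r(e,c),e),r(r(e,c),e)); no other remaining equation mentions B.
Clash: constants b and e differ; no unifier exists.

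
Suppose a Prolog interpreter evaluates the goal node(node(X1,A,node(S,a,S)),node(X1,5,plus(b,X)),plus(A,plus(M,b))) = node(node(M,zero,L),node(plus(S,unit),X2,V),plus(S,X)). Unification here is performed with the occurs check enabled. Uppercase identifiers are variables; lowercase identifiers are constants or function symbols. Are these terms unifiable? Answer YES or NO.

Decompose node/3: node(X1,A,node(S,a,S)) = node(M,zero,L),  node(X1,5,plus(b,X)) = node(plus(S,unit),X2,V),  plus(A,plus(M,b)) = plus(S,X).
Decompose node/3: X1 = M,  A = zero,  node(S,a,S) = L.
Bind X1 := M; substituting into the one remaining equation that mentions X1 gives: node(M,5,plus(b,X)) = node(plus(S,unit),X2,V).
Bind A := zero; substituting into the one remaining equation that mentions A gives: plus(zero,plus(M,b)) = plus(S,X).
Bind L := node(S,a,S); no other remaining equation mentions L.
Decompose node/3: M = plus(S,unit),  5 = X2,  plus(b,X) = V.
Bind M := plus(S,unit); substituting into the one remaining equation that mentions M gives: plus(zero,plus(plus(S,unit),b)) = plus(S,X). Substituting into the earlier binding gives X1 := plus(S,unit).
Bind X2 := 5; no other remaining equation mentions X2.
Bind V := plus(b,X); no other remaining equation mentions V.
Decompose plus/2: zero = S,  plus(plus(S,unit),b) = X.
Bind S := zero; substituting into the remaining equation gives: plus(plus(zero,unit),b) = X. Substituting into the earlier bindings gives X1 := plus(zero,unit), L := node(zero,a,zero), M := plus(zero,unit).
Bind X := plus(plus(zero,unit),b). Substituting into the earlier binding gives V := plus(b,plus(plus(zero,unit),b)).
No equations remain and no clash or occurs-check failure arose, so a unifier exists.

YES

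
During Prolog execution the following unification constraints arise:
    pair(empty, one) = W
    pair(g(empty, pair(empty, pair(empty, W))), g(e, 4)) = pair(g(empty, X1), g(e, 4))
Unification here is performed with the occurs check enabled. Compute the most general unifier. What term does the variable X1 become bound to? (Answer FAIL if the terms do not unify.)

Bind W := pair(empty, one); substituting into the remaining equation gives: pair(g(empty, pair(empty, pair(empty, pair(empty, one)))), g(e, 4)) = pair(g(empty, X1), g(e, 4)).
Decompose pair/2: g(empty, pair(empty, pair(empty, pair(empty, one)))) = g(empty, X1),  g(e, 4) = g(e, 4).
Decompose g/2: empty = empty,  pair(empty, pair(empty, pair(empty, one))) = X1.
Delete trivial equation empty = empty.
Bind X1 := pair(empty, pair(empty, pair(empty, one))); no other remaining equation mentions X1.
Delete trivial equation g(e, 4) = g(e, 4).
MGU = { W = pair(empty, one), X1 = pair(empty, pair(empty, pair(empty, one))) }, so X1 = pair(empty, pair(empty, pair(empty, one))).

pair(empty, pair(empty, pair(empty, one)))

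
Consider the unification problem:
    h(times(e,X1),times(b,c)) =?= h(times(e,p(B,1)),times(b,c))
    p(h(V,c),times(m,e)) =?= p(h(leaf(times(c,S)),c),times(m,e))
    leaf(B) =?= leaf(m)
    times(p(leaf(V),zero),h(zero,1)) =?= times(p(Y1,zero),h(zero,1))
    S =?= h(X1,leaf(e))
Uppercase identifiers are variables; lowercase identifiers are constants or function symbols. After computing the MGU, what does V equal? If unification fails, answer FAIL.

leaf(times(c,h(p(m,1),leaf(e))))

Decompose h/2: times(e,X1) =?= times(e,p(B,1)),  times(b,c) =?= times(b,c).
Decompose times/2: e =?= e,  X1 =?= p(B,1).
Delete trivial equation e =?= e.
Bind X1 := p(B,1); substituting into the one remaining equation that mentions X1 gives: S =?= h(p(B,1),leaf(e)).
Delete trivial equation times(b,c) =?= times(b,c).
Decompose p/2: h(V,c) =?= h(leaf(times(c,S)),c),  times(m,e) =?= times(m,e).
Decompose h/2: V =?= leaf(times(c,S)),  c =?= c.
Bind V := leaf(times(c,S)); substituting into the one remaining equation that mentions V gives: times(p(leaf(leaf(times(c,S))),zero),h(zero,1)) =?= times(p(Y1,zero),h(zero,1)).
Delete trivial equation c =?= c.
Delete trivial equation times(m,e) =?= times(m,e).
Decompose leaf/1: B =?= m.
Bind B := m; substituting into the one remaining equation that mentions B gives: S =?= h(p(m,1),leaf(e)). Substituting into the earlier binding gives X1 := p(m,1).
Decompose times/2: p(leaf(leaf(times(c,S))),zero) =?= p(Y1,zero),  h(zero,1) =?= h(zero,1).
Decompose p/2: leaf(leaf(times(c,S))) =?= Y1,  zero =?= zero.
Bind Y1 := leaf(leaf(times(c,S))); no other remaining equation mentions Y1.
Delete trivial equation zero =?= zero.
Delete trivial equation h(zero,1) =?= h(zero,1).
Bind S := h(p(m,1),leaf(e)). Substituting into the earlier bindings gives V := leaf(times(c,h(p(m,1),leaf(e)))), Y1 := leaf(leaf(times(c,h(p(m,1),leaf(e))))).
MGU = { X1 := p(m,1), V := leaf(times(c,h(p(m,1),leaf(e)))), B := m, Y1 := leaf(leaf(times(c,h(p(m,1),leaf(e))))), S := h(p(m,1),leaf(e)) }, so V := leaf(times(c,h(p(m,1),leaf(e)))).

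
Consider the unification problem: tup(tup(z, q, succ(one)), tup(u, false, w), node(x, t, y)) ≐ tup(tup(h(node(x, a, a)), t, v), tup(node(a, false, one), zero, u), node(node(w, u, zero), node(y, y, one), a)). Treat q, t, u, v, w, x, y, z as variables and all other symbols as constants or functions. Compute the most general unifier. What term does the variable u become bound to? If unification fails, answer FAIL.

FAIL

Decompose tup/3: tup(z, q, succ(one)) ≐ tup(h(node(x, a, a)), t, v),  tup(u, false, w) ≐ tup(node(a, false, one), zero, u),  node(x, t, y) ≐ node(node(w, u, zero), node(y, y, one), a).
Decompose tup/3: z ≐ h(node(x, a, a)),  q ≐ t,  succ(one) ≐ v.
Bind z := h(node(x, a, a)); no other remaining equation mentions z.
Bind q := t; no other remaining equation mentions q.
Bind v := succ(one); no other remaining equation mentions v.
Decompose tup/3: u ≐ node(a, false, one),  false ≐ zero,  w ≐ u.
Bind u := node(a, false, one); substituting into the 2 remaining equations that mention u gives: w ≐ node(a, false, one),  node(x, t, y) ≐ node(node(w, node(a, false, one), zero), node(y, y, one), a).
Clash: constants false and zero differ; no unifier exists.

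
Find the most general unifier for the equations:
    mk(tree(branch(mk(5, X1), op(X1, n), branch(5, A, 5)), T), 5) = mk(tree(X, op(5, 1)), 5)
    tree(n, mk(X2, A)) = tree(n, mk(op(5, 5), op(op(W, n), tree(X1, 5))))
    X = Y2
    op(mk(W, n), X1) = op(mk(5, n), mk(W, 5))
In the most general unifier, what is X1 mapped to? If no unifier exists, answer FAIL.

Decompose mk/2: tree(branch(mk(5, X1), op(X1, n), branch(5, A, 5)), T) = tree(X, op(5, 1)),  5 = 5.
Decompose tree/2: branch(mk(5, X1), op(X1, n), branch(5, A, 5)) = X,  T = op(5, 1).
Bind X := branch(mk(5, X1), op(X1, n), branch(5, A, 5)); substituting into the one remaining equation that mentions X gives: branch(mk(5, X1), op(X1, n), branch(5, A, 5)) = Y2.
Bind T := op(5, 1); no other remaining equation mentions T.
Delete trivial equation 5 = 5.
Decompose tree/2: n = n,  mk(X2, A) = mk(op(5, 5), op(op(W, n), tree(X1, 5))).
Delete trivial equation n = n.
Decompose mk/2: X2 = op(5, 5),  A = op(op(W, n), tree(X1, 5)).
Bind X2 := op(5, 5); no other remaining equation mentions X2.
Bind A := op(op(W, n), tree(X1, 5)); substituting into the one remaining equation that mentions A gives: branch(mk(5, X1), op(X1, n), branch(5, op(op(W, n), tree(X1, 5)), 5)) = Y2. Substituting into the earlier binding gives X := branch(mk(5, X1), op(X1, n), branch(5, op(op(W, n), tree(X1, 5)), 5)).
Bind Y2 := branch(mk(5, X1), op(X1, n), branch(5, op(op(W, n), tree(X1, 5)), 5)); no other remaining equation mentions Y2.
Decompose op/2: mk(W, n) = mk(5, n),  X1 = mk(W, 5).
Decompose mk/2: W = 5,  n = n.
Bind W := 5; substituting into the one remaining equation that mentions W gives: X1 = mk(5, 5). Substituting into the earlier bindings gives X := branch(mk(5, X1), op(X1, n), branch(5, op(op(5, n), tree(X1, 5)), 5)), A := op(op(5, n), tree(X1, 5)), Y2 := branch(mk(5, X1), op(X1, n), branch(5, op(op(5, n), tree(X1, 5)), 5)).
Delete trivial equation n = n.
Bind X1 := mk(5, 5). Substituting into the earlier bindings gives X := branch(mk(5, mk(5, 5)), op(mk(5, 5), n), branch(5, op(op(5, n), tree(mk(5, 5), 5)), 5)), A := op(op(5, n), tree(mk(5, 5), 5)), Y2 := branch(mk(5, mk(5, 5)), op(mk(5, 5), n), branch(5, op(op(5, n), tree(mk(5, 5), 5)), 5)).
MGU = { X ↦ branch(mk(5, mk(5, 5)), op(mk(5, 5), n), branch(5, op(op(5, n), tree(mk(5, 5), 5)), 5)), T ↦ op(5, 1), X2 ↦ op(5, 5), A ↦ op(op(5, n), tree(mk(5, 5), 5)), Y2 ↦ branch(mk(5, mk(5, 5)), op(mk(5, 5), n), branch(5, op(op(5, n), tree(mk(5, 5), 5)), 5)), W ↦ 5, X1 ↦ mk(5, 5) }, so X1 ↦ mk(5, 5).

mk(5, 5)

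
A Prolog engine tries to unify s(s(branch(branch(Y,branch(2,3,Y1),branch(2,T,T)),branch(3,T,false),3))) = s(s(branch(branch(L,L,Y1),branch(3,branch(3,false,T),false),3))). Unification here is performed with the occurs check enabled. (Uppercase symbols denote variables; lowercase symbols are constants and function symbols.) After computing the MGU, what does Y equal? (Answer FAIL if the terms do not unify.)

FAIL

Decompose s/1: s(branch(branch(Y,branch(2,3,Y1),branch(2,T,T)),branch(3,T,false),3)) = s(branch(branch(L,L,Y1),branch(3,branch(3,false,T),false),3)).
Decompose s/1: branch(branch(Y,branch(2,3,Y1),branch(2,T,T)),branch(3,T,false),3) = branch(branch(L,L,Y1),branch(3,branch(3,false,T),false),3).
Decompose branch/3: branch(Y,branch(2,3,Y1),branch(2,T,T)) = branch(L,L,Y1),  branch(3,T,false) = branch(3,branch(3,false,T),false),  3 = 3.
Decompose branch/3: Y = L,  branch(2,3,Y1) = L,  branch(2,T,T) = Y1.
Bind Y := L; no other remaining equation mentions Y.
Bind L := branch(2,3,Y1); no other remaining equation mentions L. Substituting into the earlier binding gives Y := branch(2,3,Y1).
Bind Y1 := branch(2,T,T); no other remaining equation mentions Y1. Substituting into the earlier bindings gives Y := branch(2,3,branch(2,T,T)), L := branch(2,3,branch(2,T,T)).
Decompose branch/3: 3 = 3,  T = branch(3,false,T),  false = false.
Delete trivial equation 3 = 3.
Occurs check fails: T occurs in branch(3,false,T); the equation T = branch(3,false,T) has no finite solution.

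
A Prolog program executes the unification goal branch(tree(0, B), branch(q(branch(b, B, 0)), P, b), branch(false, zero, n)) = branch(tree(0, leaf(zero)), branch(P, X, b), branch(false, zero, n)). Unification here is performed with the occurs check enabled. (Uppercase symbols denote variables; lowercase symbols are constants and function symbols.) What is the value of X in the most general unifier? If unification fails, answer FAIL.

q(branch(b, leaf(zero), 0))

Decompose branch/3: tree(0, B) = tree(0, leaf(zero)),  branch(q(branch(b, B, 0)), P, b) = branch(P, X, b),  branch(false, zero, n) = branch(false, zero, n).
Decompose tree/2: 0 = 0,  B = leaf(zero).
Delete trivial equation 0 = 0.
Bind B := leaf(zero); substituting into the one remaining equation that mentions B gives: branch(q(branch(b, leaf(zero), 0)), P, b) = branch(P, X, b).
Decompose branch/3: q(branch(b, leaf(zero), 0)) = P,  P = X,  b = b.
Bind P := q(branch(b, leaf(zero), 0)); substituting into the one remaining equation that mentions P gives: q(branch(b, leaf(zero), 0)) = X.
Bind X := q(branch(b, leaf(zero), 0)); no other remaining equation mentions X.
Delete trivial equation b = b.
Delete trivial equation branch(false, zero, n) = branch(false, zero, n).
MGU = { B -> leaf(zero), P -> q(branch(b, leaf(zero), 0)), X -> q(branch(b, leaf(zero), 0)) }, so X -> q(branch(b, leaf(zero), 0)).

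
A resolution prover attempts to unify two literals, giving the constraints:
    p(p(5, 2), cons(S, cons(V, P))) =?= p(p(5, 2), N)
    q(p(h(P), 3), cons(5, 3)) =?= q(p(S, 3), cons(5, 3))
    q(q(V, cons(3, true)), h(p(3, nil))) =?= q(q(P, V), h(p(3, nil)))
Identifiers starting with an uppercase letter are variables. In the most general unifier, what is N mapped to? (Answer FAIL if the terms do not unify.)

Decompose p/2: p(5, 2) =?= p(5, 2),  cons(S, cons(V, P)) =?= N.
Delete trivial equation p(5, 2) =?= p(5, 2).
Bind N := cons(S, cons(V, P)); no other remaining equation mentions N.
Decompose q/2: p(h(P), 3) =?= p(S, 3),  cons(5, 3) =?= cons(5, 3).
Decompose p/2: h(P) =?= S,  3 =?= 3.
Bind S := h(P); no other remaining equation mentions S. Substituting into the earlier binding gives N := cons(h(P), cons(V, P)).
Delete trivial equation 3 =?= 3.
Delete trivial equation cons(5, 3) =?= cons(5, 3).
Decompose q/2: q(V, cons(3, true)) =?= q(P, V),  h(p(3, nil)) =?= h(p(3, nil)).
Decompose q/2: V =?= P,  cons(3, true) =?= V.
Bind V := P; substituting into the one remaining equation that mentions V gives: cons(3, true) =?= P. Substituting into the earlier binding gives N := cons(h(P), cons(P, P)).
Bind P := cons(3, true); no other remaining equation mentions P. Substituting into the earlier bindings gives N := cons(h(cons(3, true)), cons(cons(3, true), cons(3, true))), S := h(cons(3, true)), V := cons(3, true).
Delete trivial equation h(p(3, nil)) =?= h(p(3, nil)).
MGU = { N ↦ cons(h(cons(3, true)), cons(cons(3, true), cons(3, true))), S ↦ h(cons(3, true)), V ↦ cons(3, true), P ↦ cons(3, true) }, so N ↦ cons(h(cons(3, true)), cons(cons(3, true), cons(3, true))).

cons(h(cons(3, true)), cons(cons(3, true), cons(3, true)))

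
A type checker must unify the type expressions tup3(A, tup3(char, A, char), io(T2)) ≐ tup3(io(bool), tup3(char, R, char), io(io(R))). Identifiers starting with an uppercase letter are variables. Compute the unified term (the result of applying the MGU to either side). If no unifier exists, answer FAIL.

Decompose tup3/3: A ≐ io(bool),  tup3(char, A, char) ≐ tup3(char, R, char),  io(T2) ≐ io(io(R)).
Bind A := io(bool); substituting into the one remaining equation that mentions A gives: tup3(char, io(bool), char) ≐ tup3(char, R, char).
Decompose tup3/3: char ≐ char,  io(bool) ≐ R,  char ≐ char.
Delete trivial equation char ≐ char.
Bind R := io(bool); substituting into the one remaining equation that mentions R gives: io(T2) ≐ io(io(io(bool))).
Delete trivial equation char ≐ char.
Decompose io/1: T2 ≐ io(io(bool)).
Bind T2 := io(io(bool)).
Applying the MGU to either side gives tup3(io(bool), tup3(char, io(bool), char), io(io(io(bool)))).

tup3(io(bool), tup3(char, io(bool), char), io(io(io(bool))))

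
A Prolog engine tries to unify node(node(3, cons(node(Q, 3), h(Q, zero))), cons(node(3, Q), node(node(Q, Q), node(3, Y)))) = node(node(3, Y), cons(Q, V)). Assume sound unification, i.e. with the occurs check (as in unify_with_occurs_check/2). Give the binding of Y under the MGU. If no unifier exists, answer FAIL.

Decompose node/2: node(3, cons(node(Q, 3), h(Q, zero))) = node(3, Y),  cons(node(3, Q), node(node(Q, Q), node(3, Y))) = cons(Q, V).
Decompose node/2: 3 = 3,  cons(node(Q, 3), h(Q, zero)) = Y.
Delete trivial equation 3 = 3.
Bind Y := cons(node(Q, 3), h(Q, zero)); substituting into the remaining equation gives: cons(node(3, Q), node(node(Q, Q), node(3, cons(node(Q, 3), h(Q, zero))))) = cons(Q, V).
Decompose cons/2: node(3, Q) = Q,  node(node(Q, Q), node(3, cons(node(Q, 3), h(Q, zero)))) = V.
Occurs check fails: Q occurs in node(3, Q); the equation Q = node(3, Q) has no finite solution.

FAIL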